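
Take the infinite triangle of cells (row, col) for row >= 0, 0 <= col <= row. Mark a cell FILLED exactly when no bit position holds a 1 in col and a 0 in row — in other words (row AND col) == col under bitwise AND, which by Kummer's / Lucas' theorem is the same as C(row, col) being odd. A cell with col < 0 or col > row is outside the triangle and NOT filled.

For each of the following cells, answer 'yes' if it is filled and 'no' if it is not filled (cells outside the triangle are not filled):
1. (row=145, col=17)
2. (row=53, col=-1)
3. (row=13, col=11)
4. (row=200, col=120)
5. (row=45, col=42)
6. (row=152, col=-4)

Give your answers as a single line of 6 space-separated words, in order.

(145,17): row=0b10010001, col=0b10001, row AND col = 0b10001 = 17; 17 == 17 -> filled
(53,-1): col outside [0, 53] -> not filled
(13,11): row=0b1101, col=0b1011, row AND col = 0b1001 = 9; 9 != 11 -> empty
(200,120): row=0b11001000, col=0b1111000, row AND col = 0b1001000 = 72; 72 != 120 -> empty
(45,42): row=0b101101, col=0b101010, row AND col = 0b101000 = 40; 40 != 42 -> empty
(152,-4): col outside [0, 152] -> not filled

Answer: yes no no no no no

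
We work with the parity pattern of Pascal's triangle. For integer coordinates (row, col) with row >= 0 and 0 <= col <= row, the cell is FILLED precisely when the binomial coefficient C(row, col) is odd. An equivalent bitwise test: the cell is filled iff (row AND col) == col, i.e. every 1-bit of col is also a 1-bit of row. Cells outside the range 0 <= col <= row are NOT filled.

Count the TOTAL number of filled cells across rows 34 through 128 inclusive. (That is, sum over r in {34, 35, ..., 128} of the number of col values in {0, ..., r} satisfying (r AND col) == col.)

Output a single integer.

Answer: 1940

Derivation:
r34=100010 pc2: +4 =4
r35=100011 pc3: +8 =12
r36=100100 pc2: +4 =16
r37=100101 pc3: +8 =24
r38=100110 pc3: +8 =32
r39=100111 pc4: +16 =48
r40=101000 pc2: +4 =52
r41=101001 pc3: +8 =60
r42=101010 pc3: +8 =68
r43=101011 pc4: +16 =84
r44=101100 pc3: +8 =92
r45=101101 pc4: +16 =108
r46=101110 pc4: +16 =124
r47=101111 pc5: +32 =156
r48=110000 pc2: +4 =160
r49=110001 pc3: +8 =168
r50=110010 pc3: +8 =176
r51=110011 pc4: +16 =192
r52=110100 pc3: +8 =200
r53=110101 pc4: +16 =216
r54=110110 pc4: +16 =232
r55=110111 pc5: +32 =264
r56=111000 pc3: +8 =272
r57=111001 pc4: +16 =288
r58=111010 pc4: +16 =304
r59=111011 pc5: +32 =336
r60=111100 pc4: +16 =352
r61=111101 pc5: +32 =384
r62=111110 pc5: +32 =416
r63=111111 pc6: +64 =480
r64=1000000 pc1: +2 =482
r65=1000001 pc2: +4 =486
r66=1000010 pc2: +4 =490
r67=1000011 pc3: +8 =498
r68=1000100 pc2: +4 =502
r69=1000101 pc3: +8 =510
r70=1000110 pc3: +8 =518
r71=1000111 pc4: +16 =534
r72=1001000 pc2: +4 =538
r73=1001001 pc3: +8 =546
r74=1001010 pc3: +8 =554
r75=1001011 pc4: +16 =570
r76=1001100 pc3: +8 =578
r77=1001101 pc4: +16 =594
r78=1001110 pc4: +16 =610
r79=1001111 pc5: +32 =642
r80=1010000 pc2: +4 =646
r81=1010001 pc3: +8 =654
r82=1010010 pc3: +8 =662
r83=1010011 pc4: +16 =678
r84=1010100 pc3: +8 =686
r85=1010101 pc4: +16 =702
r86=1010110 pc4: +16 =718
r87=1010111 pc5: +32 =750
r88=1011000 pc3: +8 =758
r89=1011001 pc4: +16 =774
r90=1011010 pc4: +16 =790
r91=1011011 pc5: +32 =822
r92=1011100 pc4: +16 =838
r93=1011101 pc5: +32 =870
r94=1011110 pc5: +32 =902
r95=1011111 pc6: +64 =966
r96=1100000 pc2: +4 =970
r97=1100001 pc3: +8 =978
r98=1100010 pc3: +8 =986
r99=1100011 pc4: +16 =1002
r100=1100100 pc3: +8 =1010
r101=1100101 pc4: +16 =1026
r102=1100110 pc4: +16 =1042
r103=1100111 pc5: +32 =1074
r104=1101000 pc3: +8 =1082
r105=1101001 pc4: +16 =1098
r106=1101010 pc4: +16 =1114
r107=1101011 pc5: +32 =1146
r108=1101100 pc4: +16 =1162
r109=1101101 pc5: +32 =1194
r110=1101110 pc5: +32 =1226
r111=1101111 pc6: +64 =1290
r112=1110000 pc3: +8 =1298
r113=1110001 pc4: +16 =1314
r114=1110010 pc4: +16 =1330
r115=1110011 pc5: +32 =1362
r116=1110100 pc4: +16 =1378
r117=1110101 pc5: +32 =1410
r118=1110110 pc5: +32 =1442
r119=1110111 pc6: +64 =1506
r120=1111000 pc4: +16 =1522
r121=1111001 pc5: +32 =1554
r122=1111010 pc5: +32 =1586
r123=1111011 pc6: +64 =1650
r124=1111100 pc5: +32 =1682
r125=1111101 pc6: +64 =1746
r126=1111110 pc6: +64 =1810
r127=1111111 pc7: +128 =1938
r128=10000000 pc1: +2 =1940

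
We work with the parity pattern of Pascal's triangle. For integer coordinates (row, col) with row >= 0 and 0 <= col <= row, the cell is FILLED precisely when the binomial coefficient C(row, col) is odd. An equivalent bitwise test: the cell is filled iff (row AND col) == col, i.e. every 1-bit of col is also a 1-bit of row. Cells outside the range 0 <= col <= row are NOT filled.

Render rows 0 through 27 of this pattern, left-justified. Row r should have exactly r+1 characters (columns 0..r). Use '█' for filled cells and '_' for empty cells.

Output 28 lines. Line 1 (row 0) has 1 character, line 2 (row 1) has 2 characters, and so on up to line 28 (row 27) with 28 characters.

Answer: █
██
█_█
████
█___█
██__██
█_█_█_█
████████
█_______█
██______██
█_█_____█_█
████____████
█___█___█___█
██__██__██__██
█_█_█_█_█_█_█_█
████████████████
█_______________█
██______________██
█_█_____________█_█
████____________████
█___█___________█___█
██__██__________██__██
█_█_█_█_________█_█_█_█
████████________████████
█_______█_______█_______█
██______██______██______██
█_█_____█_█_____█_█_____█_█
████____████____████____████

Derivation:
r0=0: █
r1=1: ██
r2=10: █_█
r3=11: ████
r4=100: █___█
r5=101: ██__██
r6=110: █_█_█_█
r7=111: ████████
r8=1000: █_______█
r9=1001: ██______██
r10=1010: █_█_____█_█
r11=1011: ████____████
r12=1100: █___█___█___█
r13=1101: ██__██__██__██
r14=1110: █_█_█_█_█_█_█_█
r15=1111: ████████████████
r16=10000: █_______________█
r17=10001: ██______________██
r18=10010: █_█_____________█_█
r19=10011: ████____________████
r20=10100: █___█___________█___█
r21=10101: ██__██__________██__██
r22=10110: █_█_█_█_________█_█_█_█
r23=10111: ████████________████████
r24=11000: █_______█_______█_______█
r25=11001: ██______██______██______██
r26=11010: █_█_____█_█_____█_█_____█_█
r27=11011: ████____████____████____████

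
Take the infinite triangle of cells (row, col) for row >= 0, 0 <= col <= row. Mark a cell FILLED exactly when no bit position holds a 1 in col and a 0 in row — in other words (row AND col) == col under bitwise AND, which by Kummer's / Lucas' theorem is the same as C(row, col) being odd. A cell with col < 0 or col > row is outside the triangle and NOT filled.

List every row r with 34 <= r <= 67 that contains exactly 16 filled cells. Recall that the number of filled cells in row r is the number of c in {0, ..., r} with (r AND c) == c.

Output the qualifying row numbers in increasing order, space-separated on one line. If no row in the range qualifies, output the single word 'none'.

Answer: 39 43 45 46 51 53 54 57 58 60

Derivation:
Row r has 2^popcount(r) filled cells, so we need popcount(r) = log2(16) = 4.
Scan r = 34..67 and keep those with exactly 4 one-bits:
r=34=100010 popcount=2 -> skip
r=35=100011 popcount=3 -> skip
r=36=100100 popcount=2 -> skip
r=37=100101 popcount=3 -> skip
r=38=100110 popcount=3 -> skip
r=39=100111 popcount=4 -> KEEP
r=40=101000 popcount=2 -> skip
r=41=101001 popcount=3 -> skip
r=42=101010 popcount=3 -> skip
r=43=101011 popcount=4 -> KEEP
r=44=101100 popcount=3 -> skip
r=45=101101 popcount=4 -> KEEP
r=46=101110 popcount=4 -> KEEP
r=47=101111 popcount=5 -> skip
r=48=110000 popcount=2 -> skip
r=49=110001 popcount=3 -> skip
r=50=110010 popcount=3 -> skip
r=51=110011 popcount=4 -> KEEP
r=52=110100 popcount=3 -> skip
r=53=110101 popcount=4 -> KEEP
r=54=110110 popcount=4 -> KEEP
r=55=110111 popcount=5 -> skip
r=56=111000 popcount=3 -> skip
r=57=111001 popcount=4 -> KEEP
r=58=111010 popcount=4 -> KEEP
r=59=111011 popcount=5 -> skip
r=60=111100 popcount=4 -> KEEP
r=61=111101 popcount=5 -> skip
r=62=111110 popcount=5 -> skip
r=63=111111 popcount=6 -> skip
r=64=1000000 popcount=1 -> skip
r=65=1000001 popcount=2 -> skip
r=66=1000010 popcount=2 -> skip
r=67=1000011 popcount=3 -> skip
Kept rows: 39 43 45 46 51 53 54 57 58 60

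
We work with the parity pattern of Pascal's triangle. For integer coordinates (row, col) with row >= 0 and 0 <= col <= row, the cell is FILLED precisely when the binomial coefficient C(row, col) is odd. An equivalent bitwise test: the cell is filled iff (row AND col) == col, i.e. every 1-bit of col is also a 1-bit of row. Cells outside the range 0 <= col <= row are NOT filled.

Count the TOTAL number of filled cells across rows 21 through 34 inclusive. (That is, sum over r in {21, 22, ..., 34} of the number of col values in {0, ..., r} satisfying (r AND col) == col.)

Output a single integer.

r21=10101 pc3: +8 =8
r22=10110 pc3: +8 =16
r23=10111 pc4: +16 =32
r24=11000 pc2: +4 =36
r25=11001 pc3: +8 =44
r26=11010 pc3: +8 =52
r27=11011 pc4: +16 =68
r28=11100 pc3: +8 =76
r29=11101 pc4: +16 =92
r30=11110 pc4: +16 =108
r31=11111 pc5: +32 =140
r32=100000 pc1: +2 =142
r33=100001 pc2: +4 =146
r34=100010 pc2: +4 =150

Answer: 150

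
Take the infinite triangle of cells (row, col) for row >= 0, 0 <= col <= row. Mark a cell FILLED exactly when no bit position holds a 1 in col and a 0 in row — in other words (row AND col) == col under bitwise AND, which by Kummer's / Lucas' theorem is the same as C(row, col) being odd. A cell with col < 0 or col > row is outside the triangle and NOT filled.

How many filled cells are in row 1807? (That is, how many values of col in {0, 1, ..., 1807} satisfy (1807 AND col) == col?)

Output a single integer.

1807 in binary = 11100001111
popcount(1807) = number of 1-bits in 11100001111 = 7
A col c satisfies (1807 AND c) == c iff every set bit of c is also set in 1807; each of the 7 set bits of 1807 can independently be on or off in c.
count = 2^7 = 128

Answer: 128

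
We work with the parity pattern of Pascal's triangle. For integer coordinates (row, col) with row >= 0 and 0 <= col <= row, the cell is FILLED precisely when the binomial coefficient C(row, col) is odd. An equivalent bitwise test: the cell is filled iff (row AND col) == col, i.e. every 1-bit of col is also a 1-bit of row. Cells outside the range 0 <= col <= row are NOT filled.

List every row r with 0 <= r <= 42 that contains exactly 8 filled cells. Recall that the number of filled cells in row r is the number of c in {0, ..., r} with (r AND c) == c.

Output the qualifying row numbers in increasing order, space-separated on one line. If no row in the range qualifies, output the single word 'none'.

Row r has 2^popcount(r) filled cells, so we need popcount(r) = log2(8) = 3.
Scan r = 0..42 and keep those with exactly 3 one-bits:
r=0=0 popcount=0 -> skip
r=1=1 popcount=1 -> skip
r=2=10 popcount=1 -> skip
r=3=11 popcount=2 -> skip
r=4=100 popcount=1 -> skip
r=5=101 popcount=2 -> skip
r=6=110 popcount=2 -> skip
r=7=111 popcount=3 -> KEEP
r=8=1000 popcount=1 -> skip
r=9=1001 popcount=2 -> skip
r=10=1010 popcount=2 -> skip
r=11=1011 popcount=3 -> KEEP
r=12=1100 popcount=2 -> skip
r=13=1101 popcount=3 -> KEEP
r=14=1110 popcount=3 -> KEEP
r=15=1111 popcount=4 -> skip
r=16=10000 popcount=1 -> skip
r=17=10001 popcount=2 -> skip
r=18=10010 popcount=2 -> skip
r=19=10011 popcount=3 -> KEEP
r=20=10100 popcount=2 -> skip
r=21=10101 popcount=3 -> KEEP
r=22=10110 popcount=3 -> KEEP
r=23=10111 popcount=4 -> skip
r=24=11000 popcount=2 -> skip
r=25=11001 popcount=3 -> KEEP
r=26=11010 popcount=3 -> KEEP
r=27=11011 popcount=4 -> skip
r=28=11100 popcount=3 -> KEEP
r=29=11101 popcount=4 -> skip
r=30=11110 popcount=4 -> skip
r=31=11111 popcount=5 -> skip
r=32=100000 popcount=1 -> skip
r=33=100001 popcount=2 -> skip
r=34=100010 popcount=2 -> skip
r=35=100011 popcount=3 -> KEEP
r=36=100100 popcount=2 -> skip
r=37=100101 popcount=3 -> KEEP
r=38=100110 popcount=3 -> KEEP
r=39=100111 popcount=4 -> skip
r=40=101000 popcount=2 -> skip
r=41=101001 popcount=3 -> KEEP
r=42=101010 popcount=3 -> KEEP
Kept rows: 7 11 13 14 19 21 22 25 26 28 35 37 38 41 42

Answer: 7 11 13 14 19 21 22 25 26 28 35 37 38 41 42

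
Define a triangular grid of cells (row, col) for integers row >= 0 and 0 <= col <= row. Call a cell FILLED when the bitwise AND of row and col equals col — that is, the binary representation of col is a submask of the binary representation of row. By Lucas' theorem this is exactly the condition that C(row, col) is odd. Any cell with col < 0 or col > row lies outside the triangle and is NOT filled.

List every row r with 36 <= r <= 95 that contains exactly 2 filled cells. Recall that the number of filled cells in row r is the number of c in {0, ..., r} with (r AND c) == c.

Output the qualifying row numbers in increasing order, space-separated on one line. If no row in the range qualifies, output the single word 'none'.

Row r has 2^popcount(r) filled cells, so we need popcount(r) = log2(2) = 1.
Scan r = 36..95 and keep those with exactly 1 one-bits:
r=36=100100 popcount=2 -> skip
r=37=100101 popcount=3 -> skip
r=38=100110 popcount=3 -> skip
r=39=100111 popcount=4 -> skip
r=40=101000 popcount=2 -> skip
r=41=101001 popcount=3 -> skip
r=42=101010 popcount=3 -> skip
r=43=101011 popcount=4 -> skip
r=44=101100 popcount=3 -> skip
r=45=101101 popcount=4 -> skip
r=46=101110 popcount=4 -> skip
r=47=101111 popcount=5 -> skip
r=48=110000 popcount=2 -> skip
r=49=110001 popcount=3 -> skip
r=50=110010 popcount=3 -> skip
r=51=110011 popcount=4 -> skip
r=52=110100 popcount=3 -> skip
r=53=110101 popcount=4 -> skip
r=54=110110 popcount=4 -> skip
r=55=110111 popcount=5 -> skip
r=56=111000 popcount=3 -> skip
r=57=111001 popcount=4 -> skip
r=58=111010 popcount=4 -> skip
r=59=111011 popcount=5 -> skip
r=60=111100 popcount=4 -> skip
r=61=111101 popcount=5 -> skip
r=62=111110 popcount=5 -> skip
r=63=111111 popcount=6 -> skip
r=64=1000000 popcount=1 -> KEEP
r=65=1000001 popcount=2 -> skip
r=66=1000010 popcount=2 -> skip
r=67=1000011 popcount=3 -> skip
r=68=1000100 popcount=2 -> skip
r=69=1000101 popcount=3 -> skip
r=70=1000110 popcount=3 -> skip
r=71=1000111 popcount=4 -> skip
r=72=1001000 popcount=2 -> skip
r=73=1001001 popcount=3 -> skip
r=74=1001010 popcount=3 -> skip
r=75=1001011 popcount=4 -> skip
r=76=1001100 popcount=3 -> skip
r=77=1001101 popcount=4 -> skip
r=78=1001110 popcount=4 -> skip
r=79=1001111 popcount=5 -> skip
r=80=1010000 popcount=2 -> skip
r=81=1010001 popcount=3 -> skip
r=82=1010010 popcount=3 -> skip
r=83=1010011 popcount=4 -> skip
r=84=1010100 popcount=3 -> skip
r=85=1010101 popcount=4 -> skip
r=86=1010110 popcount=4 -> skip
r=87=1010111 popcount=5 -> skip
r=88=1011000 popcount=3 -> skip
r=89=1011001 popcount=4 -> skip
r=90=1011010 popcount=4 -> skip
r=91=1011011 popcount=5 -> skip
r=92=1011100 popcount=4 -> skip
r=93=1011101 popcount=5 -> skip
r=94=1011110 popcount=5 -> skip
r=95=1011111 popcount=6 -> skip
Kept rows: 64

Answer: 64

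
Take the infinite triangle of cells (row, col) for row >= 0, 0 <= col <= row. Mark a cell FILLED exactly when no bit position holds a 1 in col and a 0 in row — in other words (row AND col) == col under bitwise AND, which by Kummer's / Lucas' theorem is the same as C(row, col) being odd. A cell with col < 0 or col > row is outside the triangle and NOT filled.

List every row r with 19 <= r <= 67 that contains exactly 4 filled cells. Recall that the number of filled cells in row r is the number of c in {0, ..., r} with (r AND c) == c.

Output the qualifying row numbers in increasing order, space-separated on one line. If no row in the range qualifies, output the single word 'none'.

Row r has 2^popcount(r) filled cells, so we need popcount(r) = log2(4) = 2.
Scan r = 19..67 and keep those with exactly 2 one-bits:
r=19=10011 popcount=3 -> skip
r=20=10100 popcount=2 -> KEEP
r=21=10101 popcount=3 -> skip
r=22=10110 popcount=3 -> skip
r=23=10111 popcount=4 -> skip
r=24=11000 popcount=2 -> KEEP
r=25=11001 popcount=3 -> skip
r=26=11010 popcount=3 -> skip
r=27=11011 popcount=4 -> skip
r=28=11100 popcount=3 -> skip
r=29=11101 popcount=4 -> skip
r=30=11110 popcount=4 -> skip
r=31=11111 popcount=5 -> skip
r=32=100000 popcount=1 -> skip
r=33=100001 popcount=2 -> KEEP
r=34=100010 popcount=2 -> KEEP
r=35=100011 popcount=3 -> skip
r=36=100100 popcount=2 -> KEEP
r=37=100101 popcount=3 -> skip
r=38=100110 popcount=3 -> skip
r=39=100111 popcount=4 -> skip
r=40=101000 popcount=2 -> KEEP
r=41=101001 popcount=3 -> skip
r=42=101010 popcount=3 -> skip
r=43=101011 popcount=4 -> skip
r=44=101100 popcount=3 -> skip
r=45=101101 popcount=4 -> skip
r=46=101110 popcount=4 -> skip
r=47=101111 popcount=5 -> skip
r=48=110000 popcount=2 -> KEEP
r=49=110001 popcount=3 -> skip
r=50=110010 popcount=3 -> skip
r=51=110011 popcount=4 -> skip
r=52=110100 popcount=3 -> skip
r=53=110101 popcount=4 -> skip
r=54=110110 popcount=4 -> skip
r=55=110111 popcount=5 -> skip
r=56=111000 popcount=3 -> skip
r=57=111001 popcount=4 -> skip
r=58=111010 popcount=4 -> skip
r=59=111011 popcount=5 -> skip
r=60=111100 popcount=4 -> skip
r=61=111101 popcount=5 -> skip
r=62=111110 popcount=5 -> skip
r=63=111111 popcount=6 -> skip
r=64=1000000 popcount=1 -> skip
r=65=1000001 popcount=2 -> KEEP
r=66=1000010 popcount=2 -> KEEP
r=67=1000011 popcount=3 -> skip
Kept rows: 20 24 33 34 36 40 48 65 66

Answer: 20 24 33 34 36 40 48 65 66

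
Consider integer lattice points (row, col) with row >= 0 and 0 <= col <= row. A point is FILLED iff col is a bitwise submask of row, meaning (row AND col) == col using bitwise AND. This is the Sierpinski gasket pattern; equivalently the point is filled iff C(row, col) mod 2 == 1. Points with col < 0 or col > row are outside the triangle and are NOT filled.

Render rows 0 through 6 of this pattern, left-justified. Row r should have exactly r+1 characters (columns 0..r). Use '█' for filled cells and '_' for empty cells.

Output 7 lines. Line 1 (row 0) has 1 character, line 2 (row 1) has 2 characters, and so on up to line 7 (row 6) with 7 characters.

Answer: █
██
█_█
████
█___█
██__██
█_█_█_█

Derivation:
r0=0: █
r1=1: ██
r2=10: █_█
r3=11: ████
r4=100: █___█
r5=101: ██__██
r6=110: █_█_█_█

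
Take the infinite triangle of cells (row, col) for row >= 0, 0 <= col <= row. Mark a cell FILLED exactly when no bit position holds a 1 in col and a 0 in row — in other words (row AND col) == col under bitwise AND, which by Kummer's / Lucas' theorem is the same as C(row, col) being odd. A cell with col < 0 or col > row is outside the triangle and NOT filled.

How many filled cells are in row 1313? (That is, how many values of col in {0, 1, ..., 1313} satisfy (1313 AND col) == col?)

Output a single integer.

1313 in binary = 10100100001
popcount(1313) = number of 1-bits in 10100100001 = 4
A col c satisfies (1313 AND c) == c iff every set bit of c is also set in 1313; each of the 4 set bits of 1313 can independently be on or off in c.
count = 2^4 = 16

Answer: 16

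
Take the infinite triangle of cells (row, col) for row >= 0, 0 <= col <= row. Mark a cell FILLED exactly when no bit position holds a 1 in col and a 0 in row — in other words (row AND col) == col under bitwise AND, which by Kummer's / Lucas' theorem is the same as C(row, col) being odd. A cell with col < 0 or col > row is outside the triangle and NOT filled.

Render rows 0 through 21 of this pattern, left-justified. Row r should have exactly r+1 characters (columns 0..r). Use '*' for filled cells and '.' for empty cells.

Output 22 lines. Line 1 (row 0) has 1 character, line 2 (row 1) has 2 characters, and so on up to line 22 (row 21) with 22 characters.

r0=0: *
r1=1: **
r2=10: *.*
r3=11: ****
r4=100: *...*
r5=101: **..**
r6=110: *.*.*.*
r7=111: ********
r8=1000: *.......*
r9=1001: **......**
r10=1010: *.*.....*.*
r11=1011: ****....****
r12=1100: *...*...*...*
r13=1101: **..**..**..**
r14=1110: *.*.*.*.*.*.*.*
r15=1111: ****************
r16=10000: *...............*
r17=10001: **..............**
r18=10010: *.*.............*.*
r19=10011: ****............****
r20=10100: *...*...........*...*
r21=10101: **..**..........**..**

Answer: *
**
*.*
****
*...*
**..**
*.*.*.*
********
*.......*
**......**
*.*.....*.*
****....****
*...*...*...*
**..**..**..**
*.*.*.*.*.*.*.*
****************
*...............*
**..............**
*.*.............*.*
****............****
*...*...........*...*
**..**..........**..**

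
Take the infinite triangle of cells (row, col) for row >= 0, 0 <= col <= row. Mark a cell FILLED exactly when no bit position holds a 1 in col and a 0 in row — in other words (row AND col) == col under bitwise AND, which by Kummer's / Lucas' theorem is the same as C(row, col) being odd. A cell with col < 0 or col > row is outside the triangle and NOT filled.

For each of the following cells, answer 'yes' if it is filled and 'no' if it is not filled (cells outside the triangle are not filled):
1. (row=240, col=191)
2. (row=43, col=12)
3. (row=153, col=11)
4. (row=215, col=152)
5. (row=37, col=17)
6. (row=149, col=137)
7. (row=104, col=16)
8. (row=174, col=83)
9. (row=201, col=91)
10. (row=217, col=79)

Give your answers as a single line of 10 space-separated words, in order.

(240,191): row=0b11110000, col=0b10111111, row AND col = 0b10110000 = 176; 176 != 191 -> empty
(43,12): row=0b101011, col=0b1100, row AND col = 0b1000 = 8; 8 != 12 -> empty
(153,11): row=0b10011001, col=0b1011, row AND col = 0b1001 = 9; 9 != 11 -> empty
(215,152): row=0b11010111, col=0b10011000, row AND col = 0b10010000 = 144; 144 != 152 -> empty
(37,17): row=0b100101, col=0b10001, row AND col = 0b1 = 1; 1 != 17 -> empty
(149,137): row=0b10010101, col=0b10001001, row AND col = 0b10000001 = 129; 129 != 137 -> empty
(104,16): row=0b1101000, col=0b10000, row AND col = 0b0 = 0; 0 != 16 -> empty
(174,83): row=0b10101110, col=0b1010011, row AND col = 0b10 = 2; 2 != 83 -> empty
(201,91): row=0b11001001, col=0b1011011, row AND col = 0b1001001 = 73; 73 != 91 -> empty
(217,79): row=0b11011001, col=0b1001111, row AND col = 0b1001001 = 73; 73 != 79 -> empty

Answer: no no no no no no no no no no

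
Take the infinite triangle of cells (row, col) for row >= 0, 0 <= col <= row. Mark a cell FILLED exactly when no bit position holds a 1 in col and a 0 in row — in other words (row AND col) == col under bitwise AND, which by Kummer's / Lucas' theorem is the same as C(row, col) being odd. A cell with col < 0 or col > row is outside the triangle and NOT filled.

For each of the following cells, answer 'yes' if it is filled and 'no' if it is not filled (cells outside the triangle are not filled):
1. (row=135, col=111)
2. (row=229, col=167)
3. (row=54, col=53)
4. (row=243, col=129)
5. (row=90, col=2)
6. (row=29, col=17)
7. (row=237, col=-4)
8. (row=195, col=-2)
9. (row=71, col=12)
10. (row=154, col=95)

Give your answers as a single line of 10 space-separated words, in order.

(135,111): row=0b10000111, col=0b1101111, row AND col = 0b111 = 7; 7 != 111 -> empty
(229,167): row=0b11100101, col=0b10100111, row AND col = 0b10100101 = 165; 165 != 167 -> empty
(54,53): row=0b110110, col=0b110101, row AND col = 0b110100 = 52; 52 != 53 -> empty
(243,129): row=0b11110011, col=0b10000001, row AND col = 0b10000001 = 129; 129 == 129 -> filled
(90,2): row=0b1011010, col=0b10, row AND col = 0b10 = 2; 2 == 2 -> filled
(29,17): row=0b11101, col=0b10001, row AND col = 0b10001 = 17; 17 == 17 -> filled
(237,-4): col outside [0, 237] -> not filled
(195,-2): col outside [0, 195] -> not filled
(71,12): row=0b1000111, col=0b1100, row AND col = 0b100 = 4; 4 != 12 -> empty
(154,95): row=0b10011010, col=0b1011111, row AND col = 0b11010 = 26; 26 != 95 -> empty

Answer: no no no yes yes yes no no no no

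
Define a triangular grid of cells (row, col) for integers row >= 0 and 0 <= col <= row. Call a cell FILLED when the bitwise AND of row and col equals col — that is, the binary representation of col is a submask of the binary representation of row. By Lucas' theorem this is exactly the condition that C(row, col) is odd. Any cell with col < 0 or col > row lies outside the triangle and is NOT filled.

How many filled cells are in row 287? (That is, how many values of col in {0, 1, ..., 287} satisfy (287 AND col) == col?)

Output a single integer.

Answer: 64

Derivation:
287 in binary = 100011111
popcount(287) = number of 1-bits in 100011111 = 6
A col c satisfies (287 AND c) == c iff every set bit of c is also set in 287; each of the 6 set bits of 287 can independently be on or off in c.
count = 2^6 = 64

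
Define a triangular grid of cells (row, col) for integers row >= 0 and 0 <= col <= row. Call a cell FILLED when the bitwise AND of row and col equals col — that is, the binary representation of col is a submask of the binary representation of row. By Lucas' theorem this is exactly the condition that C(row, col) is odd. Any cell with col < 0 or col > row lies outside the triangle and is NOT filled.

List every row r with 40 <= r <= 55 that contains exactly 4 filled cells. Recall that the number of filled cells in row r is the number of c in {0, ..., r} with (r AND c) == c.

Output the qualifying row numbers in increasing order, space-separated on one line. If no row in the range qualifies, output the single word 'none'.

Row r has 2^popcount(r) filled cells, so we need popcount(r) = log2(4) = 2.
Scan r = 40..55 and keep those with exactly 2 one-bits:
r=40=101000 popcount=2 -> KEEP
r=41=101001 popcount=3 -> skip
r=42=101010 popcount=3 -> skip
r=43=101011 popcount=4 -> skip
r=44=101100 popcount=3 -> skip
r=45=101101 popcount=4 -> skip
r=46=101110 popcount=4 -> skip
r=47=101111 popcount=5 -> skip
r=48=110000 popcount=2 -> KEEP
r=49=110001 popcount=3 -> skip
r=50=110010 popcount=3 -> skip
r=51=110011 popcount=4 -> skip
r=52=110100 popcount=3 -> skip
r=53=110101 popcount=4 -> skip
r=54=110110 popcount=4 -> skip
r=55=110111 popcount=5 -> skip
Kept rows: 40 48

Answer: 40 48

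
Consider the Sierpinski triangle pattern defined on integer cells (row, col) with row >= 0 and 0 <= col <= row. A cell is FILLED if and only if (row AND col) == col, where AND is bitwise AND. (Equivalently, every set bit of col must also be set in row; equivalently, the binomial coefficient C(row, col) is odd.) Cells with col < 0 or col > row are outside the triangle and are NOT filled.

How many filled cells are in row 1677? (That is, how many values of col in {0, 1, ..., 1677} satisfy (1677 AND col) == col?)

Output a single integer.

Answer: 64

Derivation:
1677 in binary = 11010001101
popcount(1677) = number of 1-bits in 11010001101 = 6
A col c satisfies (1677 AND c) == c iff every set bit of c is also set in 1677; each of the 6 set bits of 1677 can independently be on or off in c.
count = 2^6 = 64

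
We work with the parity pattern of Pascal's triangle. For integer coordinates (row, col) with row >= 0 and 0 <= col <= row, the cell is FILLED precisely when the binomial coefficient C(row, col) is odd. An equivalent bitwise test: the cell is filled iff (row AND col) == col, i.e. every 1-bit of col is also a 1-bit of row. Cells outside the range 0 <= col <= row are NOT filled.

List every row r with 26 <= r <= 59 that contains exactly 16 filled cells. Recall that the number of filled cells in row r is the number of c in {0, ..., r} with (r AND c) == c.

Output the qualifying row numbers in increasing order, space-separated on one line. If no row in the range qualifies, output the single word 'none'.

Row r has 2^popcount(r) filled cells, so we need popcount(r) = log2(16) = 4.
Scan r = 26..59 and keep those with exactly 4 one-bits:
r=26=11010 popcount=3 -> skip
r=27=11011 popcount=4 -> KEEP
r=28=11100 popcount=3 -> skip
r=29=11101 popcount=4 -> KEEP
r=30=11110 popcount=4 -> KEEP
r=31=11111 popcount=5 -> skip
r=32=100000 popcount=1 -> skip
r=33=100001 popcount=2 -> skip
r=34=100010 popcount=2 -> skip
r=35=100011 popcount=3 -> skip
r=36=100100 popcount=2 -> skip
r=37=100101 popcount=3 -> skip
r=38=100110 popcount=3 -> skip
r=39=100111 popcount=4 -> KEEP
r=40=101000 popcount=2 -> skip
r=41=101001 popcount=3 -> skip
r=42=101010 popcount=3 -> skip
r=43=101011 popcount=4 -> KEEP
r=44=101100 popcount=3 -> skip
r=45=101101 popcount=4 -> KEEP
r=46=101110 popcount=4 -> KEEP
r=47=101111 popcount=5 -> skip
r=48=110000 popcount=2 -> skip
r=49=110001 popcount=3 -> skip
r=50=110010 popcount=3 -> skip
r=51=110011 popcount=4 -> KEEP
r=52=110100 popcount=3 -> skip
r=53=110101 popcount=4 -> KEEP
r=54=110110 popcount=4 -> KEEP
r=55=110111 popcount=5 -> skip
r=56=111000 popcount=3 -> skip
r=57=111001 popcount=4 -> KEEP
r=58=111010 popcount=4 -> KEEP
r=59=111011 popcount=5 -> skip
Kept rows: 27 29 30 39 43 45 46 51 53 54 57 58

Answer: 27 29 30 39 43 45 46 51 53 54 57 58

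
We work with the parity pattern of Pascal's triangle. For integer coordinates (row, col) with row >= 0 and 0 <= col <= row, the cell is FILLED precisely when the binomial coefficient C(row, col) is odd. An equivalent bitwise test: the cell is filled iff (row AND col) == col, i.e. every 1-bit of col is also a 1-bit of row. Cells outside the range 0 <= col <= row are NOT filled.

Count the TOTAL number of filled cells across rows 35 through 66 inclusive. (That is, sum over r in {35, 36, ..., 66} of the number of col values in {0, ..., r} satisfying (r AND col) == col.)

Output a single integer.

Answer: 486

Derivation:
r35=100011 pc3: +8 =8
r36=100100 pc2: +4 =12
r37=100101 pc3: +8 =20
r38=100110 pc3: +8 =28
r39=100111 pc4: +16 =44
r40=101000 pc2: +4 =48
r41=101001 pc3: +8 =56
r42=101010 pc3: +8 =64
r43=101011 pc4: +16 =80
r44=101100 pc3: +8 =88
r45=101101 pc4: +16 =104
r46=101110 pc4: +16 =120
r47=101111 pc5: +32 =152
r48=110000 pc2: +4 =156
r49=110001 pc3: +8 =164
r50=110010 pc3: +8 =172
r51=110011 pc4: +16 =188
r52=110100 pc3: +8 =196
r53=110101 pc4: +16 =212
r54=110110 pc4: +16 =228
r55=110111 pc5: +32 =260
r56=111000 pc3: +8 =268
r57=111001 pc4: +16 =284
r58=111010 pc4: +16 =300
r59=111011 pc5: +32 =332
r60=111100 pc4: +16 =348
r61=111101 pc5: +32 =380
r62=111110 pc5: +32 =412
r63=111111 pc6: +64 =476
r64=1000000 pc1: +2 =478
r65=1000001 pc2: +4 =482
r66=1000010 pc2: +4 =486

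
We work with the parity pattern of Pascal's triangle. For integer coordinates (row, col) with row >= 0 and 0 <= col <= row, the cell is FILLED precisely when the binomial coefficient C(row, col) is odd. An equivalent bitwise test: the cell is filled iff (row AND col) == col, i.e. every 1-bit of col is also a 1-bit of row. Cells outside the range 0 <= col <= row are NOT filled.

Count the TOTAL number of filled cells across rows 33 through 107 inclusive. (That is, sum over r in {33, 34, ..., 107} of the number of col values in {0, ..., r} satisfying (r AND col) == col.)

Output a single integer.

Answer: 1150

Derivation:
r33=100001 pc2: +4 =4
r34=100010 pc2: +4 =8
r35=100011 pc3: +8 =16
r36=100100 pc2: +4 =20
r37=100101 pc3: +8 =28
r38=100110 pc3: +8 =36
r39=100111 pc4: +16 =52
r40=101000 pc2: +4 =56
r41=101001 pc3: +8 =64
r42=101010 pc3: +8 =72
r43=101011 pc4: +16 =88
r44=101100 pc3: +8 =96
r45=101101 pc4: +16 =112
r46=101110 pc4: +16 =128
r47=101111 pc5: +32 =160
r48=110000 pc2: +4 =164
r49=110001 pc3: +8 =172
r50=110010 pc3: +8 =180
r51=110011 pc4: +16 =196
r52=110100 pc3: +8 =204
r53=110101 pc4: +16 =220
r54=110110 pc4: +16 =236
r55=110111 pc5: +32 =268
r56=111000 pc3: +8 =276
r57=111001 pc4: +16 =292
r58=111010 pc4: +16 =308
r59=111011 pc5: +32 =340
r60=111100 pc4: +16 =356
r61=111101 pc5: +32 =388
r62=111110 pc5: +32 =420
r63=111111 pc6: +64 =484
r64=1000000 pc1: +2 =486
r65=1000001 pc2: +4 =490
r66=1000010 pc2: +4 =494
r67=1000011 pc3: +8 =502
r68=1000100 pc2: +4 =506
r69=1000101 pc3: +8 =514
r70=1000110 pc3: +8 =522
r71=1000111 pc4: +16 =538
r72=1001000 pc2: +4 =542
r73=1001001 pc3: +8 =550
r74=1001010 pc3: +8 =558
r75=1001011 pc4: +16 =574
r76=1001100 pc3: +8 =582
r77=1001101 pc4: +16 =598
r78=1001110 pc4: +16 =614
r79=1001111 pc5: +32 =646
r80=1010000 pc2: +4 =650
r81=1010001 pc3: +8 =658
r82=1010010 pc3: +8 =666
r83=1010011 pc4: +16 =682
r84=1010100 pc3: +8 =690
r85=1010101 pc4: +16 =706
r86=1010110 pc4: +16 =722
r87=1010111 pc5: +32 =754
r88=1011000 pc3: +8 =762
r89=1011001 pc4: +16 =778
r90=1011010 pc4: +16 =794
r91=1011011 pc5: +32 =826
r92=1011100 pc4: +16 =842
r93=1011101 pc5: +32 =874
r94=1011110 pc5: +32 =906
r95=1011111 pc6: +64 =970
r96=1100000 pc2: +4 =974
r97=1100001 pc3: +8 =982
r98=1100010 pc3: +8 =990
r99=1100011 pc4: +16 =1006
r100=1100100 pc3: +8 =1014
r101=1100101 pc4: +16 =1030
r102=1100110 pc4: +16 =1046
r103=1100111 pc5: +32 =1078
r104=1101000 pc3: +8 =1086
r105=1101001 pc4: +16 =1102
r106=1101010 pc4: +16 =1118
r107=1101011 pc5: +32 =1150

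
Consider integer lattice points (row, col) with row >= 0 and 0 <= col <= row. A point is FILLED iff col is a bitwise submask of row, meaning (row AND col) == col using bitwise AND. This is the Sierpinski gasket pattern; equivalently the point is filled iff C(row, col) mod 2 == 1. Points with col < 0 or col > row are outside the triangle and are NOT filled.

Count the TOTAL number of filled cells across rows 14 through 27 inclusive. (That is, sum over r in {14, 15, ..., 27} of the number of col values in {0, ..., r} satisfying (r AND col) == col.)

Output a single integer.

Answer: 114

Derivation:
r14=1110 pc3: +8 =8
r15=1111 pc4: +16 =24
r16=10000 pc1: +2 =26
r17=10001 pc2: +4 =30
r18=10010 pc2: +4 =34
r19=10011 pc3: +8 =42
r20=10100 pc2: +4 =46
r21=10101 pc3: +8 =54
r22=10110 pc3: +8 =62
r23=10111 pc4: +16 =78
r24=11000 pc2: +4 =82
r25=11001 pc3: +8 =90
r26=11010 pc3: +8 =98
r27=11011 pc4: +16 =114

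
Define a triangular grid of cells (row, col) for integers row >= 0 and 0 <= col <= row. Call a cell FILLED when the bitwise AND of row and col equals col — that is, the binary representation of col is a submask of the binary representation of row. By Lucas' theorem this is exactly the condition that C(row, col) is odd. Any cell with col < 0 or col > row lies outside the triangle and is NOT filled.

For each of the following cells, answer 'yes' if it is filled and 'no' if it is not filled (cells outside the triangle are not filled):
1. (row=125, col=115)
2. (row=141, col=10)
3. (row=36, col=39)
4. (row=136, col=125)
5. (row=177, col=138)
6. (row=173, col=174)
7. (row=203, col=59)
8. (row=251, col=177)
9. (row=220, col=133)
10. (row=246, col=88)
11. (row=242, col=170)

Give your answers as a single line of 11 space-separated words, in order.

Answer: no no no no no no no yes no no no

Derivation:
(125,115): row=0b1111101, col=0b1110011, row AND col = 0b1110001 = 113; 113 != 115 -> empty
(141,10): row=0b10001101, col=0b1010, row AND col = 0b1000 = 8; 8 != 10 -> empty
(36,39): col outside [0, 36] -> not filled
(136,125): row=0b10001000, col=0b1111101, row AND col = 0b1000 = 8; 8 != 125 -> empty
(177,138): row=0b10110001, col=0b10001010, row AND col = 0b10000000 = 128; 128 != 138 -> empty
(173,174): col outside [0, 173] -> not filled
(203,59): row=0b11001011, col=0b111011, row AND col = 0b1011 = 11; 11 != 59 -> empty
(251,177): row=0b11111011, col=0b10110001, row AND col = 0b10110001 = 177; 177 == 177 -> filled
(220,133): row=0b11011100, col=0b10000101, row AND col = 0b10000100 = 132; 132 != 133 -> empty
(246,88): row=0b11110110, col=0b1011000, row AND col = 0b1010000 = 80; 80 != 88 -> empty
(242,170): row=0b11110010, col=0b10101010, row AND col = 0b10100010 = 162; 162 != 170 -> empty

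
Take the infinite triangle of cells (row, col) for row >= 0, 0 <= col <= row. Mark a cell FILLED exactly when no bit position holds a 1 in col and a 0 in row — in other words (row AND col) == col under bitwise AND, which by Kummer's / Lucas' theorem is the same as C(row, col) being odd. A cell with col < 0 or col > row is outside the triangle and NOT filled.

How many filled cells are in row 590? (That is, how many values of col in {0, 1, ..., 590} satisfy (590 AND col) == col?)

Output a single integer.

Answer: 32

Derivation:
590 in binary = 1001001110
popcount(590) = number of 1-bits in 1001001110 = 5
A col c satisfies (590 AND c) == c iff every set bit of c is also set in 590; each of the 5 set bits of 590 can independently be on or off in c.
count = 2^5 = 32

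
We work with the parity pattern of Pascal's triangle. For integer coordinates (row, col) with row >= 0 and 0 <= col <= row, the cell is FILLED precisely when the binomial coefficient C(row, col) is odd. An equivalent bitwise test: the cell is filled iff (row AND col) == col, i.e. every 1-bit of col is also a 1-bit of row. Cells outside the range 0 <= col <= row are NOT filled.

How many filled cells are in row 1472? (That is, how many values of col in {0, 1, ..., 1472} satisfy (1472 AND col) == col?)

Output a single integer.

1472 in binary = 10111000000
popcount(1472) = number of 1-bits in 10111000000 = 4
A col c satisfies (1472 AND c) == c iff every set bit of c is also set in 1472; each of the 4 set bits of 1472 can independently be on or off in c.
count = 2^4 = 16

Answer: 16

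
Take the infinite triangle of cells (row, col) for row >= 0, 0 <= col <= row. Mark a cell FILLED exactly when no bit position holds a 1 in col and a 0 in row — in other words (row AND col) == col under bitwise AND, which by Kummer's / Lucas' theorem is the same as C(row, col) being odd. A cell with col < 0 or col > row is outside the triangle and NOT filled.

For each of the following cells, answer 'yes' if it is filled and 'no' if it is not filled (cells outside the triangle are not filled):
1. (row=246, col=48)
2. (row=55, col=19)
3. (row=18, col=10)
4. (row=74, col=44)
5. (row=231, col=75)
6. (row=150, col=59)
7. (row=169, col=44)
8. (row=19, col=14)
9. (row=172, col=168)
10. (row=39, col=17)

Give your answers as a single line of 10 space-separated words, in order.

Answer: yes yes no no no no no no yes no

Derivation:
(246,48): row=0b11110110, col=0b110000, row AND col = 0b110000 = 48; 48 == 48 -> filled
(55,19): row=0b110111, col=0b10011, row AND col = 0b10011 = 19; 19 == 19 -> filled
(18,10): row=0b10010, col=0b1010, row AND col = 0b10 = 2; 2 != 10 -> empty
(74,44): row=0b1001010, col=0b101100, row AND col = 0b1000 = 8; 8 != 44 -> empty
(231,75): row=0b11100111, col=0b1001011, row AND col = 0b1000011 = 67; 67 != 75 -> empty
(150,59): row=0b10010110, col=0b111011, row AND col = 0b10010 = 18; 18 != 59 -> empty
(169,44): row=0b10101001, col=0b101100, row AND col = 0b101000 = 40; 40 != 44 -> empty
(19,14): row=0b10011, col=0b1110, row AND col = 0b10 = 2; 2 != 14 -> empty
(172,168): row=0b10101100, col=0b10101000, row AND col = 0b10101000 = 168; 168 == 168 -> filled
(39,17): row=0b100111, col=0b10001, row AND col = 0b1 = 1; 1 != 17 -> empty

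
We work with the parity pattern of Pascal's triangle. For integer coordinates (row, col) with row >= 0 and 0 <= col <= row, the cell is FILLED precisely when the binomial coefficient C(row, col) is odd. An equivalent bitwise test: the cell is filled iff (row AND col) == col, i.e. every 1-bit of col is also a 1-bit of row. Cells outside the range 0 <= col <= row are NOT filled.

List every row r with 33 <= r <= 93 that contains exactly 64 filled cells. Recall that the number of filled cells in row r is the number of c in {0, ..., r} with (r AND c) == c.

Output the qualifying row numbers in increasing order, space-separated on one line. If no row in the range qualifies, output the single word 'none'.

Row r has 2^popcount(r) filled cells, so we need popcount(r) = log2(64) = 6.
Scan r = 33..93 and keep those with exactly 6 one-bits:
r=33=100001 popcount=2 -> skip
r=34=100010 popcount=2 -> skip
r=35=100011 popcount=3 -> skip
r=36=100100 popcount=2 -> skip
r=37=100101 popcount=3 -> skip
r=38=100110 popcount=3 -> skip
r=39=100111 popcount=4 -> skip
r=40=101000 popcount=2 -> skip
r=41=101001 popcount=3 -> skip
r=42=101010 popcount=3 -> skip
r=43=101011 popcount=4 -> skip
r=44=101100 popcount=3 -> skip
r=45=101101 popcount=4 -> skip
r=46=101110 popcount=4 -> skip
r=47=101111 popcount=5 -> skip
r=48=110000 popcount=2 -> skip
r=49=110001 popcount=3 -> skip
r=50=110010 popcount=3 -> skip
r=51=110011 popcount=4 -> skip
r=52=110100 popcount=3 -> skip
r=53=110101 popcount=4 -> skip
r=54=110110 popcount=4 -> skip
r=55=110111 popcount=5 -> skip
r=56=111000 popcount=3 -> skip
r=57=111001 popcount=4 -> skip
r=58=111010 popcount=4 -> skip
r=59=111011 popcount=5 -> skip
r=60=111100 popcount=4 -> skip
r=61=111101 popcount=5 -> skip
r=62=111110 popcount=5 -> skip
r=63=111111 popcount=6 -> KEEP
r=64=1000000 popcount=1 -> skip
r=65=1000001 popcount=2 -> skip
r=66=1000010 popcount=2 -> skip
r=67=1000011 popcount=3 -> skip
r=68=1000100 popcount=2 -> skip
r=69=1000101 popcount=3 -> skip
r=70=1000110 popcount=3 -> skip
r=71=1000111 popcount=4 -> skip
r=72=1001000 popcount=2 -> skip
r=73=1001001 popcount=3 -> skip
r=74=1001010 popcount=3 -> skip
r=75=1001011 popcount=4 -> skip
r=76=1001100 popcount=3 -> skip
r=77=1001101 popcount=4 -> skip
r=78=1001110 popcount=4 -> skip
r=79=1001111 popcount=5 -> skip
r=80=1010000 popcount=2 -> skip
r=81=1010001 popcount=3 -> skip
r=82=1010010 popcount=3 -> skip
r=83=1010011 popcount=4 -> skip
r=84=1010100 popcount=3 -> skip
r=85=1010101 popcount=4 -> skip
r=86=1010110 popcount=4 -> skip
r=87=1010111 popcount=5 -> skip
r=88=1011000 popcount=3 -> skip
r=89=1011001 popcount=4 -> skip
r=90=1011010 popcount=4 -> skip
r=91=1011011 popcount=5 -> skip
r=92=1011100 popcount=4 -> skip
r=93=1011101 popcount=5 -> skip
Kept rows: 63

Answer: 63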